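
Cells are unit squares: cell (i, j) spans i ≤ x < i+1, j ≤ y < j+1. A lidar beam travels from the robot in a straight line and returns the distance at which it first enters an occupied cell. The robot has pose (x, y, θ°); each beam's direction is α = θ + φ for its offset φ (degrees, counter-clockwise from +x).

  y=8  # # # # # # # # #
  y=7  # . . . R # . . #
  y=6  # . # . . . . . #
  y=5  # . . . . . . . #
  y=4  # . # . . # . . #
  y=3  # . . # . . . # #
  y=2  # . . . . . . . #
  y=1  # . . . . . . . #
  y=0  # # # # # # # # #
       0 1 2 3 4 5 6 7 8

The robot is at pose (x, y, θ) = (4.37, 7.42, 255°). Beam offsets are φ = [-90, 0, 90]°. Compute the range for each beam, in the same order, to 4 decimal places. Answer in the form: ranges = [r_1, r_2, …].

beam 1: φ=-90°, α=165°
  dir = (cos 165°, sin 165°) = (-0.9659, 0.2588); from cell (4,7)
  next x-line at t=0.3831, next y-line at t=2.2409; Δt_x=1.0353, Δt_y=3.8637
    x: enter (3,7) at t=0.3831
    x: enter (2,7) at t=1.4183
    y: enter (2,8) at t=2.2409 ← occupied
  → r_1 = 2.2409
beam 2: φ=0°, α=255°
  dir = (cos 255°, sin 255°) = (-0.2588, -0.9659); from cell (4,7)
  next x-line at t=1.4296, next y-line at t=0.4348; Δt_x=3.8637, Δt_y=1.0353
    y: enter (4,6) at t=0.4348
    x: enter (3,6) at t=1.4296
    y: enter (3,5) at t=1.4701
    y: enter (3,4) at t=2.5054
    y: enter (3,3) at t=3.5406 ← occupied
  → r_2 = 3.5406
beam 3: φ=90°, α=345°
  dir = (cos 345°, sin 345°) = (0.9659, -0.2588); from cell (4,7)
  next x-line at t=0.6522, next y-line at t=1.6228; Δt_x=1.0353, Δt_y=3.8637
    x: enter (5,7) at t=0.6522 ← occupied
  → r_3 = 0.6522

ranges = [2.2409, 3.5406, 0.6522]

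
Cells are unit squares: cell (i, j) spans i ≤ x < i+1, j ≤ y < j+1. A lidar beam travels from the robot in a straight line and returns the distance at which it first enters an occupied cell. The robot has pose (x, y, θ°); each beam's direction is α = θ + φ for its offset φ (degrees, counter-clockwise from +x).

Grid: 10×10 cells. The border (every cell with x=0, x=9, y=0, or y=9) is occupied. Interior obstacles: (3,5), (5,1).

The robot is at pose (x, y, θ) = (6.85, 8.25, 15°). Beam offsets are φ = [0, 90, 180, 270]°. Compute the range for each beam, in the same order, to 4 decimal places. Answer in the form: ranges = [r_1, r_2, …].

beam 1: φ=0°, α=15°
  direction (0.9659, 0.2588); cell (6,8); t to first gridline: x 0.1553, y 2.8978 (then +1.0353 / +3.8637)
    (7,8) via x @ 0.1553
    (8,8) via x @ 1.1906
    (9,8) via x @ 2.2258  # hit
  → r_1 = 2.2258
beam 2: φ=90°, α=105°
  direction (-0.2588, 0.9659); cell (6,8); t to first gridline: x 3.2841, y 0.7765 (then +3.8637 / +1.0353)
    (6,9) via y @ 0.7765  # hit
  → r_2 = 0.7765
beam 3: φ=180°, α=195°
  direction (-0.9659, -0.2588); cell (6,8); t to first gridline: x 0.8800, y 0.9659 (then +1.0353 / +3.8637)
    (5,8) via x @ 0.8800
    (5,7) via y @ 0.9659
    (4,7) via x @ 1.9153
    (3,7) via x @ 2.9505
    (2,7) via x @ 3.9858
    (2,6) via y @ 4.8296
    (1,6) via x @ 5.0211
    (0,6) via x @ 6.0564  # hit
  → r_3 = 6.0564
beam 4: φ=270°, α=285°
  direction (0.2588, -0.9659); cell (6,8); t to first gridline: x 0.5796, y 0.2588 (then +3.8637 / +1.0353)
    (6,7) via y @ 0.2588
    (7,7) via x @ 0.5796
    (7,6) via y @ 1.2941
    (7,5) via y @ 2.3294
    (7,4) via y @ 3.3646
    (7,3) via y @ 4.3999
    (8,3) via x @ 4.4433
    (8,2) via y @ 5.4352
    (8,1) via y @ 6.4705
    (8,0) via y @ 7.5058  # hit
  → r_4 = 7.5058

ranges = [2.2258, 0.7765, 6.0564, 7.5058]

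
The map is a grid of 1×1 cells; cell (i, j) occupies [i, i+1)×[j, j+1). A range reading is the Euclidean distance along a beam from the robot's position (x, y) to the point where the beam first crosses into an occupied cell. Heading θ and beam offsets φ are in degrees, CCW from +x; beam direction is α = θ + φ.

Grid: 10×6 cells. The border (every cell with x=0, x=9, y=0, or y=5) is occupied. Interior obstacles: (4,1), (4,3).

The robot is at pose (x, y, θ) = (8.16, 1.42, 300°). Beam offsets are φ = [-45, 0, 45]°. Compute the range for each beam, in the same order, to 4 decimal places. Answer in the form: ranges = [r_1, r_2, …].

ranges = [0.4348, 0.4850, 0.8696]

beam 1: φ=-45°, α=255°
  direction (-0.2588, -0.9659); cell (8,1); t to first gridline: x 0.6182, y 0.4348 (then +3.8637 / +1.0353)
    (8,0) via y @ 0.4348  # hit
  → r_1 = 0.4348
beam 2: φ=0°, α=300°
  direction (0.5000, -0.8660); cell (8,1); t to first gridline: x 1.6800, y 0.4850 (then +2.0000 / +1.1547)
    (8,0) via y @ 0.4850  # hit
  → r_2 = 0.4850
beam 3: φ=45°, α=345°
  direction (0.9659, -0.2588); cell (8,1); t to first gridline: x 0.8696, y 1.6228 (then +1.0353 / +3.8637)
    (9,1) via x @ 0.8696  # hit
  → r_3 = 0.8696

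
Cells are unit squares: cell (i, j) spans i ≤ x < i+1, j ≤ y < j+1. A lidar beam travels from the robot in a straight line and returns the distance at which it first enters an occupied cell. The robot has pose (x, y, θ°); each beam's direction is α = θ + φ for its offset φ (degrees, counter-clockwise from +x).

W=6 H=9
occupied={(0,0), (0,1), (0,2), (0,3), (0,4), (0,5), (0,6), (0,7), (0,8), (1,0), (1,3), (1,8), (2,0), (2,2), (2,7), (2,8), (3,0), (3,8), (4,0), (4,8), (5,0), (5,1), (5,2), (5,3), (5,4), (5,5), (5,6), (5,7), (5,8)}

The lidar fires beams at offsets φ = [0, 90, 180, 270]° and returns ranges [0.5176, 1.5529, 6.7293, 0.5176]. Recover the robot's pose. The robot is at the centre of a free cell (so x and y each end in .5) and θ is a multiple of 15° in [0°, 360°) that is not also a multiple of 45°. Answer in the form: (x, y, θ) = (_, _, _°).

The pose lattice has 25·16 = 400 candidates. Test each by forward raycasting.
  (2.5, 6.5, 240°): beam 1 = 2.8868 ≠ 0.5176 ✗
  (4.5, 3.5, 60°): beam 1 = 1.0000 ≠ 0.5176 ✗
  (3.5, 2.5, 105°): beam 1 = 4.6587 ≠ 0.5176 ✗
  …
  (4.5, 7.5, 75°): r_1=0.5176, r_2=1.5529, r_3=6.7293, r_4=0.5176 — all match ✓
Unique over the lattice → pose = (4.5, 7.5, 75°).

(x, y, θ) = (4.5, 7.5, 75°)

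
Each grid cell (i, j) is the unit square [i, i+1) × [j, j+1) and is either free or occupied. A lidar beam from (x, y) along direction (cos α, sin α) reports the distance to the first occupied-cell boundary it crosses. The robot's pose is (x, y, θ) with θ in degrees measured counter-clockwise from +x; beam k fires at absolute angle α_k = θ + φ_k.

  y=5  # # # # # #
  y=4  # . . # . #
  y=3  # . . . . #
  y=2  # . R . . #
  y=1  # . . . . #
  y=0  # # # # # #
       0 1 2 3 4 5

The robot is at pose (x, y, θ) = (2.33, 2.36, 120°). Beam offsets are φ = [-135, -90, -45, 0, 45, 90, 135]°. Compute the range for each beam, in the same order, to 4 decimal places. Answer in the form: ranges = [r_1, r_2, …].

beam 1: φ=-135°, α=345°
  d=(0.9659,-0.2588)  start (2,2)  tX=0.6936 tY=1.3909  stride 1/|dx|=1.0353 1/|dy|=3.8637
    cross x-line → (3,2), t=0.6936
    cross y-line → (3,1), t=1.3909
    cross x-line → (4,1), t=1.7289
    cross x-line → (5,1), t=2.7642 (wall)
  → r_1 = 2.7642
beam 2: φ=-90°, α=30°
  d=(0.8660,0.5000)  start (2,2)  tX=0.7736 tY=1.2800  stride 1/|dx|=1.1547 1/|dy|=2.0000
    cross x-line → (3,2), t=0.7736
    cross y-line → (3,3), t=1.2800
    cross x-line → (4,3), t=1.9283
    cross x-line → (5,3), t=3.0831 (wall)
  → r_2 = 3.0831
beam 3: φ=-45°, α=75°
  d=(0.2588,0.9659)  start (2,2)  tX=2.5887 tY=0.6626  stride 1/|dx|=3.8637 1/|dy|=1.0353
    cross y-line → (2,3), t=0.6626
    cross y-line → (2,4), t=1.6979
    cross x-line → (3,4), t=2.5887 (wall)
  → r_3 = 2.5887
beam 4: φ=0°, α=120°
  d=(-0.5000,0.8660)  start (2,2)  tX=0.6600 tY=0.7390  stride 1/|dx|=2.0000 1/|dy|=1.1547
    cross x-line → (1,2), t=0.6600
    cross y-line → (1,3), t=0.7390
    cross y-line → (1,4), t=1.8937
    cross x-line → (0,4), t=2.6600 (wall)
  → r_4 = 2.6600
beam 5: φ=45°, α=165°
  d=(-0.9659,0.2588)  start (2,2)  tX=0.3416 tY=2.4728  stride 1/|dx|=1.0353 1/|dy|=3.8637
    cross x-line → (1,2), t=0.3416
    cross x-line → (0,2), t=1.3769 (wall)
  → r_5 = 1.3769
beam 6: φ=90°, α=210°
  d=(-0.8660,-0.5000)  start (2,2)  tX=0.3811 tY=0.7200  stride 1/|dx|=1.1547 1/|dy|=2.0000
    cross x-line → (1,2), t=0.3811
    cross y-line → (1,1), t=0.7200
    cross x-line → (0,1), t=1.5358 (wall)
  → r_6 = 1.5358
beam 7: φ=135°, α=255°
  d=(-0.2588,-0.9659)  start (2,2)  tX=1.2750 tY=0.3727  stride 1/|dx|=3.8637 1/|dy|=1.0353
    cross y-line → (2,1), t=0.3727
    cross x-line → (1,1), t=1.2750
    cross y-line → (1,0), t=1.4080 (wall)
  → r_7 = 1.4080

ranges = [2.7642, 3.0831, 2.5887, 2.6600, 1.3769, 1.5358, 1.4080]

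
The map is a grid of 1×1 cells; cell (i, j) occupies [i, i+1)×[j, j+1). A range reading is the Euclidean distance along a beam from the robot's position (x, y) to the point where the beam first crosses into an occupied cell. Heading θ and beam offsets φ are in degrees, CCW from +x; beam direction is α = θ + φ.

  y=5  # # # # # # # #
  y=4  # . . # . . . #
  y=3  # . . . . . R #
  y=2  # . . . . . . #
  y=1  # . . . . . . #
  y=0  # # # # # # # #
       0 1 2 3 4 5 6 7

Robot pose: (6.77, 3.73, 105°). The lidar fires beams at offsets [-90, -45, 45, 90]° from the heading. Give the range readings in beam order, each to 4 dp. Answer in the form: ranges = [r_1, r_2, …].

beam 1: φ=-90°, α=15°
  d=(0.9659,0.2588)  start (6,3)  tX=0.2381 tY=1.0432  stride 1/|dx|=1.0353 1/|dy|=3.8637
    cross x-line → (7,3), t=0.2381 (wall)
  → r_1 = 0.2381
beam 2: φ=-45°, α=60°
  d=(0.5000,0.8660)  start (6,3)  tX=0.4600 tY=0.3118  stride 1/|dx|=2.0000 1/|dy|=1.1547
    cross y-line → (6,4), t=0.3118
    cross x-line → (7,4), t=0.4600 (wall)
  → r_2 = 0.4600
beam 3: φ=45°, α=150°
  d=(-0.8660,0.5000)  start (6,3)  tX=0.8891 tY=0.5400  stride 1/|dx|=1.1547 1/|dy|=2.0000
    cross y-line → (6,4), t=0.5400
    cross x-line → (5,4), t=0.8891
    cross x-line → (4,4), t=2.0438
    cross y-line → (4,5), t=2.5400 (wall)
  → r_3 = 2.5400
beam 4: φ=90°, α=195°
  d=(-0.9659,-0.2588)  start (6,3)  tX=0.7972 tY=2.8205  stride 1/|dx|=1.0353 1/|dy|=3.8637
    cross x-line → (5,3), t=0.7972
    cross x-line → (4,3), t=1.8324
    cross y-line → (4,2), t=2.8205
    cross x-line → (3,2), t=2.8677
    cross x-line → (2,2), t=3.9030
    cross x-line → (1,2), t=4.9383
    cross x-line → (0,2), t=5.9735 (wall)
  → r_4 = 5.9735

ranges = [0.2381, 0.4600, 2.5400, 5.9735]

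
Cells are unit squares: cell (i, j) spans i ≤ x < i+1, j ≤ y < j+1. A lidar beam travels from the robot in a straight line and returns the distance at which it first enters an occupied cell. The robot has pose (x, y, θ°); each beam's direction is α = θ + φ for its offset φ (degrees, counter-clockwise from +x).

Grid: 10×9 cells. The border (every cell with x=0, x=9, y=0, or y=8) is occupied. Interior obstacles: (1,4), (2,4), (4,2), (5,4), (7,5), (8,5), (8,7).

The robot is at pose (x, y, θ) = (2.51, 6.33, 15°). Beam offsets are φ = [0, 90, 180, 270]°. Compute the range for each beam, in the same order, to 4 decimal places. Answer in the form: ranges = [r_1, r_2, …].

ranges = [5.6837, 1.7289, 1.5633, 1.3769]

beam 1: φ=0°, α=15°
  d=(0.9659,0.2588)  start (2,6)  tX=0.5073 tY=2.5887  stride 1/|dx|=1.0353 1/|dy|=3.8637
    cross x-line → (3,6), t=0.5073
    cross x-line → (4,6), t=1.5426
    cross x-line → (5,6), t=2.5778
    cross y-line → (5,7), t=2.5887
    cross x-line → (6,7), t=3.6131
    cross x-line → (7,7), t=4.6484
    cross x-line → (8,7), t=5.6837 (wall)
  → r_1 = 5.6837
beam 2: φ=90°, α=105°
  d=(-0.2588,0.9659)  start (2,6)  tX=1.9705 tY=0.6936  stride 1/|dx|=3.8637 1/|dy|=1.0353
    cross y-line → (2,7), t=0.6936
    cross y-line → (2,8), t=1.7289 (wall)
  → r_2 = 1.7289
beam 3: φ=180°, α=195°
  d=(-0.9659,-0.2588)  start (2,6)  tX=0.5280 tY=1.2750  stride 1/|dx|=1.0353 1/|dy|=3.8637
    cross x-line → (1,6), t=0.5280
    cross y-line → (1,5), t=1.2750
    cross x-line → (0,5), t=1.5633 (wall)
  → r_3 = 1.5633
beam 4: φ=270°, α=285°
  d=(0.2588,-0.9659)  start (2,6)  tX=1.8932 tY=0.3416  stride 1/|dx|=3.8637 1/|dy|=1.0353
    cross y-line → (2,5), t=0.3416
    cross y-line → (2,4), t=1.3769 (wall)
  → r_4 = 1.3769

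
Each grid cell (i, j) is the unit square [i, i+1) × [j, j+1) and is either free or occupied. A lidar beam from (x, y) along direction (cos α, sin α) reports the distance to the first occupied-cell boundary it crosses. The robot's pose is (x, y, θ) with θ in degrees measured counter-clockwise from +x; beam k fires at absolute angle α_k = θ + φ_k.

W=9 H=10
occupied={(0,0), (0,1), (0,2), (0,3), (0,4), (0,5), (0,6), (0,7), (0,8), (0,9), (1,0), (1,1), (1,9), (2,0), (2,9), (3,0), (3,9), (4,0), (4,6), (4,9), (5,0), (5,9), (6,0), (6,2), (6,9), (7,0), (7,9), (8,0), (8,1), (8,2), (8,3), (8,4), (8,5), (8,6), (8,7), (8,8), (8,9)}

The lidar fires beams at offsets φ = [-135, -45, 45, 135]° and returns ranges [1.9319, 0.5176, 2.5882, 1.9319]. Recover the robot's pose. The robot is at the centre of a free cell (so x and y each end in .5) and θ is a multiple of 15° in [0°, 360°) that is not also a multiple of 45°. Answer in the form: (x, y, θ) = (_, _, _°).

(x, y, θ) = (3.5, 8.5, 150°)

Enumerate (i+0.5, j+0.5, θ) over the 53 free cells and 16 admissible headings. For each, cast all 4 beams and compare to the given ranges.
  (2.5, 5.5, 30°): beam 1 = 3.6235 ≠ 1.9319 ✗
  (1.5, 2.5, 15°): beam 1 = 0.5774 ≠ 1.9319 ✗
  (5.5, 5.5, 60°): beam 1 = 2.5882 ≠ 1.9319 ✗
  (5.5, 6.5, 75°): beam 1 = 5.0000 ≠ 1.9319 ✗
  (7.5, 5.5, 300°): beam 1 = 2.5882 ≠ 1.9319 ✗
  …
  (3.5, 8.5, 150°): r_1=1.9319, r_2=0.5176, r_3=2.5882, r_4=1.9319 — all match ✓
Unique over the lattice → pose = (3.5, 8.5, 150°).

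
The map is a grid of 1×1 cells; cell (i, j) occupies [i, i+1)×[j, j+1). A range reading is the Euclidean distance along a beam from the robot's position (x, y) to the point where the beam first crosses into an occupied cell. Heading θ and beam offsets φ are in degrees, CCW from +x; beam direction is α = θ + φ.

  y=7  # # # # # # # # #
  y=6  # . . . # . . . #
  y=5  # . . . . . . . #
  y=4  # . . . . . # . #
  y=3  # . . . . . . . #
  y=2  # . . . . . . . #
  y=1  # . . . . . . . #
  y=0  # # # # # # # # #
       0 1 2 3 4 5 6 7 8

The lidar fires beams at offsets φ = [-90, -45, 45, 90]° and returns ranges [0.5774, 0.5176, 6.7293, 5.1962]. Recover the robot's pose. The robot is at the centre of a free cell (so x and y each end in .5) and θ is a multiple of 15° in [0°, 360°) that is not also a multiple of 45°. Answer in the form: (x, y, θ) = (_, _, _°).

The pose lattice has 40·16 = 640 candidates. Test each by forward raycasting.
  (1.5, 2.5, 255°): beam 1 = 0.5176 ≠ 0.5774 ✗
  (3.5, 6.5, 240°): beam 1 = 1.0000 ≠ 0.5774 ✗
  (2.5, 6.5, 240°): beam 1 = 1.0000 ≠ 0.5774 ✗
  …
  (1.5, 1.5, 330°): r_1=0.5774, r_2=0.5176, r_3=6.7293, r_4=5.1962 — all match ✓
Only this pose fits every beam.

(x, y, θ) = (1.5, 1.5, 330°)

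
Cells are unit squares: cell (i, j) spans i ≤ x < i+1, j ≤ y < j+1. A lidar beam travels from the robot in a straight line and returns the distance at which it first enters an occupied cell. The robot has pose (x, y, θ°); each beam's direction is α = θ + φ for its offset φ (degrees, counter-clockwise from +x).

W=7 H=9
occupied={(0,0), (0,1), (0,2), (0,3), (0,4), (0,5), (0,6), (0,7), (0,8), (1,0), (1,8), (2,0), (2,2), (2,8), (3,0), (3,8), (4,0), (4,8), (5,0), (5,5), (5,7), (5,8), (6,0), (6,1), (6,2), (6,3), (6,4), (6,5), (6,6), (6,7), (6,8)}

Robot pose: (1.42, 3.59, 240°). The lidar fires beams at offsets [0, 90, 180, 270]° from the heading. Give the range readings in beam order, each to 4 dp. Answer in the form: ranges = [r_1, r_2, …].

beam 1: φ=0°, α=240°
  direction (-0.5000, -0.8660); cell (1,3); t to first gridline: x 0.8400, y 0.6813 (then +2.0000 / +1.1547)
    (1,2) via y @ 0.6813
    (0,2) via x @ 0.8400  # hit
  → r_1 = 0.8400
beam 2: φ=90°, α=330°
  direction (0.8660, -0.5000); cell (1,3); t to first gridline: x 0.6697, y 1.1800 (then +1.1547 / +2.0000)
    (2,3) via x @ 0.6697
    (2,2) via y @ 1.1800  # hit
  → r_2 = 1.1800
beam 3: φ=180°, α=60°
  direction (0.5000, 0.8660); cell (1,3); t to first gridline: x 1.1600, y 0.4734 (then +2.0000 / +1.1547)
    (1,4) via y @ 0.4734
    (2,4) via x @ 1.1600
    (2,5) via y @ 1.6281
    (2,6) via y @ 2.7828
    (3,6) via x @ 3.1600
    (3,7) via y @ 3.9375
    (3,8) via y @ 5.0922  # hit
  → r_3 = 5.0922
beam 4: φ=270°, α=150°
  direction (-0.8660, 0.5000); cell (1,3); t to first gridline: x 0.4850, y 0.8200 (then +1.1547 / +2.0000)
    (0,3) via x @ 0.4850  # hit
  → r_4 = 0.4850

ranges = [0.8400, 1.1800, 5.0922, 0.4850]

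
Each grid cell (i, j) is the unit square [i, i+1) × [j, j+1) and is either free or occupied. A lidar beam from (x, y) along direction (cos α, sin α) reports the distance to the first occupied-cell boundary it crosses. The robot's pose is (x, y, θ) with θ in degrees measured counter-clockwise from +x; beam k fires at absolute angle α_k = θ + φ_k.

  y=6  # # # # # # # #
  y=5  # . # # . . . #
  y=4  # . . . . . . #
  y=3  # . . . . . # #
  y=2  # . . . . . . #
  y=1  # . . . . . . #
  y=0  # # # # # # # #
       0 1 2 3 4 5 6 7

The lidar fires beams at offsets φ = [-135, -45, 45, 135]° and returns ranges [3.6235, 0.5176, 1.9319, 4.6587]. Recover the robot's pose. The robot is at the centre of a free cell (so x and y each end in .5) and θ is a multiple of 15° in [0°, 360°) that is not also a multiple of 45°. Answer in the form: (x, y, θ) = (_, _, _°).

(x, y, θ) = (4.5, 1.5, 300°)

Enumerate (i+0.5, j+0.5, θ) over the 27 free cells and 16 admissible headings. For each, cast all 4 beams and compare to the given ranges.
  (3.5, 1.5, 165°): beam 1 = 3.0000 ≠ 3.6235 ✗
  (3.5, 3.5, 150°): beam 2 = 1.5529 ≠ 0.5176 ✗
  (4.5, 5.5, 285°): beam 1 = 0.5774 ≠ 3.6235 ✗
  (4.5, 4.5, 330°): beam 2 = 3.6235 ≠ 0.5176 ✗
  …
  (4.5, 1.5, 300°): r_1=3.6235, r_2=0.5176, r_3=1.9319, r_4=4.6587 — all match ✓
Unique over the lattice → pose = (4.5, 1.5, 300°).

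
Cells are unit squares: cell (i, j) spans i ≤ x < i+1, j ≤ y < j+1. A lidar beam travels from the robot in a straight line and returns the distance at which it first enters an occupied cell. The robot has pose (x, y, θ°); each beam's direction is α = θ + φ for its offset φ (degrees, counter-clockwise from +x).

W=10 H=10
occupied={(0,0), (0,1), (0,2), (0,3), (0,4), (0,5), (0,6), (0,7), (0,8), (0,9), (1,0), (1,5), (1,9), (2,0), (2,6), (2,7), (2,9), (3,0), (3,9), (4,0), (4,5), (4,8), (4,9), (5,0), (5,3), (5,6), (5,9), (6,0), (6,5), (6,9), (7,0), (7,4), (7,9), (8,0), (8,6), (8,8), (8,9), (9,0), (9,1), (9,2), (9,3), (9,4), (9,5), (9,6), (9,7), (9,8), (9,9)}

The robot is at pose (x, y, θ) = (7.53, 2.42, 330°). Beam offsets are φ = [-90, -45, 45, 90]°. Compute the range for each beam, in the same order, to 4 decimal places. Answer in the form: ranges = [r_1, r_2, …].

beam 1: φ=-90°, α=240°
  d=(-0.5000,-0.8660)  start (7,2)  tX=1.0600 tY=0.4850  stride 1/|dx|=2.0000 1/|dy|=1.1547
    cross y-line → (7,1), t=0.4850
    cross x-line → (6,1), t=1.0600
    cross y-line → (6,0), t=1.6397 (wall)
  → r_1 = 1.6397
beam 2: φ=-45°, α=285°
  d=(0.2588,-0.9659)  start (7,2)  tX=1.8159 tY=0.4348  stride 1/|dx|=3.8637 1/|dy|=1.0353
    cross y-line → (7,1), t=0.4348
    cross y-line → (7,0), t=1.4701 (wall)
  → r_2 = 1.4701
beam 3: φ=45°, α=15°
  d=(0.9659,0.2588)  start (7,2)  tX=0.4866 tY=2.2409  stride 1/|dx|=1.0353 1/|dy|=3.8637
    cross x-line → (8,2), t=0.4866
    cross x-line → (9,2), t=1.5219 (wall)
  → r_3 = 1.5219
beam 4: φ=90°, α=60°
  d=(0.5000,0.8660)  start (7,2)  tX=0.9400 tY=0.6697  stride 1/|dx|=2.0000 1/|dy|=1.1547
    cross y-line → (7,3), t=0.6697
    cross x-line → (8,3), t=0.9400
    cross y-line → (8,4), t=1.8244
    cross x-line → (9,4), t=2.9400 (wall)
  → r_4 = 2.9400

ranges = [1.6397, 1.4701, 1.5219, 2.9400]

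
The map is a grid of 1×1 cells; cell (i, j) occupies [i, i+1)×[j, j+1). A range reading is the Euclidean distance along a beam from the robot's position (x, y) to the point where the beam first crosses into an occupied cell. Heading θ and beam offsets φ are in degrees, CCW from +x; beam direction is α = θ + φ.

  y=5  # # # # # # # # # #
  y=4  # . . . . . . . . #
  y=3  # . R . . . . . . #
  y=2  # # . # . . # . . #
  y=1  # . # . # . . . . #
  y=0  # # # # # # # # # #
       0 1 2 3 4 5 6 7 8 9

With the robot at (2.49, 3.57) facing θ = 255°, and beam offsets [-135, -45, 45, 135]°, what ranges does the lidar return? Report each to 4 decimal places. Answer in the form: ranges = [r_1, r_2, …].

ranges = [1.6512, 1.1400, 1.0200, 2.8600]

beam 1: φ=-135°, α=120°
  dir = (cos 120°, sin 120°) = (-0.5000, 0.8660); from cell (2,3)
  next x-line at t=0.9800, next y-line at t=0.4965; Δt_x=2.0000, Δt_y=1.1547
    y: enter (2,4) at t=0.4965
    x: enter (1,4) at t=0.9800
    y: enter (1,5) at t=1.6512 ← occupied
  → r_1 = 1.6512
beam 2: φ=-45°, α=210°
  dir = (cos 210°, sin 210°) = (-0.8660, -0.5000); from cell (2,3)
  next x-line at t=0.5658, next y-line at t=1.1400; Δt_x=1.1547, Δt_y=2.0000
    x: enter (1,3) at t=0.5658
    y: enter (1,2) at t=1.1400 ← occupied
  → r_2 = 1.1400
beam 3: φ=45°, α=300°
  dir = (cos 300°, sin 300°) = (0.5000, -0.8660); from cell (2,3)
  next x-line at t=1.0200, next y-line at t=0.6582; Δt_x=2.0000, Δt_y=1.1547
    y: enter (2,2) at t=0.6582
    x: enter (3,2) at t=1.0200 ← occupied
  → r_3 = 1.0200
beam 4: φ=135°, α=30°
  dir = (cos 30°, sin 30°) = (0.8660, 0.5000); from cell (2,3)
  next x-line at t=0.5889, next y-line at t=0.8600; Δt_x=1.1547, Δt_y=2.0000
    x: enter (3,3) at t=0.5889
    y: enter (3,4) at t=0.8600
    x: enter (4,4) at t=1.7436
    y: enter (4,5) at t=2.8600 ← occupied
  → r_4 = 2.8600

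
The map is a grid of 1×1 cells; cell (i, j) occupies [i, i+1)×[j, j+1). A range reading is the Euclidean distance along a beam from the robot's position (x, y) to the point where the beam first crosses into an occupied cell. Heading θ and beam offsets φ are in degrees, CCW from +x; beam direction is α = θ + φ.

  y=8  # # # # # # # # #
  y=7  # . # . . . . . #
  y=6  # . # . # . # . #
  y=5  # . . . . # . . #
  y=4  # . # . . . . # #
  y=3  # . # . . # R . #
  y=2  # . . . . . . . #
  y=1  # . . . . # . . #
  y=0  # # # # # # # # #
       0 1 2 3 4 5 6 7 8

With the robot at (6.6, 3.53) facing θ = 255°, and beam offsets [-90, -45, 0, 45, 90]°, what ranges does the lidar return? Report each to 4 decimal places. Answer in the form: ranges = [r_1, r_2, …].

beam 1: φ=-90°, α=165°
  direction (-0.9659, 0.2588); cell (6,3); t to first gridline: x 0.6212, y 1.8159 (then +1.0353 / +3.8637)
    (5,3) via x @ 0.6212  # hit
  → r_1 = 0.6212
beam 2: φ=-45°, α=210°
  direction (-0.8660, -0.5000); cell (6,3); t to first gridline: x 0.6928, y 1.0600 (then +1.1547 / +2.0000)
    (5,3) via x @ 0.6928  # hit
  → r_2 = 0.6928
beam 3: φ=0°, α=255°
  direction (-0.2588, -0.9659); cell (6,3); t to first gridline: x 2.3182, y 0.5487 (then +3.8637 / +1.0353)
    (6,2) via y @ 0.5487
    (6,1) via y @ 1.5840
    (5,1) via x @ 2.3182  # hit
  → r_3 = 2.3182
beam 4: φ=45°, α=300°
  direction (0.5000, -0.8660); cell (6,3); t to first gridline: x 0.8000, y 0.6120 (then +2.0000 / +1.1547)
    (6,2) via y @ 0.6120
    (7,2) via x @ 0.8000
    (7,1) via y @ 1.7667
    (8,1) via x @ 2.8000  # hit
  → r_4 = 2.8000
beam 5: φ=90°, α=345°
  direction (0.9659, -0.2588); cell (6,3); t to first gridline: x 0.4141, y 2.0478 (then +1.0353 / +3.8637)
    (7,3) via x @ 0.4141
    (8,3) via x @ 1.4494  # hit
  → r_5 = 1.4494

ranges = [0.6212, 0.6928, 2.3182, 2.8000, 1.4494]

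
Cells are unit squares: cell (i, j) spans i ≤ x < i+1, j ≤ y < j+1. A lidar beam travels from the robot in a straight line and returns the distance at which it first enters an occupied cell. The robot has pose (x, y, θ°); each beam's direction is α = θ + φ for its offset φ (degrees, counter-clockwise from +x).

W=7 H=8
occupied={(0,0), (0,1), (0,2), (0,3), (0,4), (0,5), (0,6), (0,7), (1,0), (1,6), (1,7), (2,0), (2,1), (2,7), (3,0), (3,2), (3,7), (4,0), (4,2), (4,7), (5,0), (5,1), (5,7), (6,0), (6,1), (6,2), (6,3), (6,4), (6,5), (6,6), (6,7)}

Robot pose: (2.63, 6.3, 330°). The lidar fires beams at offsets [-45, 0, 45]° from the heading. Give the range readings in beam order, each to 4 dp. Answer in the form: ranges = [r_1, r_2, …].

ranges = [3.4164, 3.8913, 2.7046]

beam 1: φ=-45°, α=285°
  cosα=0.2588 sinα=-0.9659 | (2,6) | tMaxX 1.4296 tMaxY 0.3106 | tΔX 3.8637 tΔY 1.0353
    t=0.3106 [y] (2,5)
    t=1.3459 [y] (2,4)
    t=1.4296 [x] (3,4)
    t=2.3811 [y] (3,3)
    t=3.4164 [y] (3,2) — stop
  → r_1 = 3.4164
beam 2: φ=0°, α=330°
  cosα=0.8660 sinα=-0.5000 | (2,6) | tMaxX 0.4272 tMaxY 0.6000 | tΔX 1.1547 tΔY 2.0000
    t=0.4272 [x] (3,6)
    t=0.6000 [y] (3,5)
    t=1.5819 [x] (4,5)
    t=2.6000 [y] (4,4)
    t=2.7366 [x] (5,4)
    t=3.8913 [x] (6,4) — stop
  → r_2 = 3.8913
beam 3: φ=45°, α=15°
  cosα=0.9659 sinα=0.2588 | (2,6) | tMaxX 0.3831 tMaxY 2.7046 | tΔX 1.0353 tΔY 3.8637
    t=0.3831 [x] (3,6)
    t=1.4183 [x] (4,6)
    t=2.4536 [x] (5,6)
    t=2.7046 [y] (5,7) — stop
  → r_3 = 2.7046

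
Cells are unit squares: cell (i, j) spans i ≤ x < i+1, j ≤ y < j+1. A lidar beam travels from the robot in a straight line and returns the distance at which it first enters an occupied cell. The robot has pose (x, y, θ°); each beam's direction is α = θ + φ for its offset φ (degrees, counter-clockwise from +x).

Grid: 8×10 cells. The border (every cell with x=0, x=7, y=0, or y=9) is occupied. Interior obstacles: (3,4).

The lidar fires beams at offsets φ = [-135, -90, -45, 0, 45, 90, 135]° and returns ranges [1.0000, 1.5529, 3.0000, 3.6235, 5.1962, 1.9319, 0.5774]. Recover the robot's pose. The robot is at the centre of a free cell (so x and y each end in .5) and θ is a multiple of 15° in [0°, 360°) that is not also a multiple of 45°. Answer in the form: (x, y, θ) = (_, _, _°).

(x, y, θ) = (2.5, 8.5, 285°)

Enumerate (i+0.5, j+0.5, θ) over the 47 free cells and 16 admissible headings. For each, cast all 7 beams and compare to the given ranges.
  (2.5, 4.5, 120°): beam 1 = 0.5176 ≠ 1.0000 ✗
  (3.5, 7.5, 255°): beam 1 = 1.7321 ≠ 1.0000 ✗
  (6.5, 4.5, 210°): beam 1 = 1.9319 ≠ 1.0000 ✗
  (6.5, 4.5, 30°): beam 1 = 3.6235 ≠ 1.0000 ✗
  …
  (2.5, 8.5, 285°): r_1=1.0000, r_2=1.5529, r_3=3.0000, r_4=3.6235, r_5=5.1962, r_6=1.9319, r_7=0.5774 — all match ✓
Only this pose fits every beam.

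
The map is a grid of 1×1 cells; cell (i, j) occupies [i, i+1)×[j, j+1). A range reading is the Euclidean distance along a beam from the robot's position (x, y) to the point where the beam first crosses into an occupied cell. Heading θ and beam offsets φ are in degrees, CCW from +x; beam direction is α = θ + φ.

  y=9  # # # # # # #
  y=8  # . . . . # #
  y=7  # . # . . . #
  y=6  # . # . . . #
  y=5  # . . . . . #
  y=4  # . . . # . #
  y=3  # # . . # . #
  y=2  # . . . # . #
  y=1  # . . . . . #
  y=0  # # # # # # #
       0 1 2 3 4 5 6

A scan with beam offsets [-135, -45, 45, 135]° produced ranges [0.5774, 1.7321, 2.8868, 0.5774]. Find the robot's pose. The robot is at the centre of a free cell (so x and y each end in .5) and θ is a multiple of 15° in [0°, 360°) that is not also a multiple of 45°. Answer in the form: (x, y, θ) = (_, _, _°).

(x, y, θ) = (1.5, 2.5, 345°)

The pose lattice has 33·16 = 528 candidates. Test each by forward raycasting.
  (5.5, 2.5, 330°): beam 1 = 0.5176 ≠ 0.5774 ✗
  (4.5, 7.5, 15°): beam 1 = 5.0000 ≠ 0.5774 ✗
  (3.5, 8.5, 255°): beam 2 = 1.0000 ≠ 1.7321 ✗
  …
  (1.5, 2.5, 345°): r_1=0.5774, r_2=1.7321, r_3=2.8868, r_4=0.5774 — all match ✓
No second candidate reproduces the full scan.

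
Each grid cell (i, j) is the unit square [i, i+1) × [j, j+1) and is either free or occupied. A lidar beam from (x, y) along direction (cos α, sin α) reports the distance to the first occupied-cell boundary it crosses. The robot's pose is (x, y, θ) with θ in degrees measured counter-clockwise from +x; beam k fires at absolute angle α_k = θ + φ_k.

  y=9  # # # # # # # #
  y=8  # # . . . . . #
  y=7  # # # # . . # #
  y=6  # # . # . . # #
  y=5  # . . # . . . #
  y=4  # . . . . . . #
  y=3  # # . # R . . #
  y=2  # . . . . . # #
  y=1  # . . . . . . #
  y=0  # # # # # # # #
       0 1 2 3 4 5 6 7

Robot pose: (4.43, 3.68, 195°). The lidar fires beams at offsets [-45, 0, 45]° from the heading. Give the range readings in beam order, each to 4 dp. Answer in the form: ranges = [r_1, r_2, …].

beam 1: φ=-45°, α=150°
  d=(-0.8660,0.5000)  start (4,3)  tX=0.4965 tY=0.6400  stride 1/|dx|=1.1547 1/|dy|=2.0000
    cross x-line → (3,3), t=0.4965 (wall)
  → r_1 = 0.4965
beam 2: φ=0°, α=195°
  d=(-0.9659,-0.2588)  start (4,3)  tX=0.4452 tY=2.6273  stride 1/|dx|=1.0353 1/|dy|=3.8637
    cross x-line → (3,3), t=0.4452 (wall)
  → r_2 = 0.4452
beam 3: φ=45°, α=240°
  d=(-0.5000,-0.8660)  start (4,3)  tX=0.8600 tY=0.7852  stride 1/|dx|=2.0000 1/|dy|=1.1547
    cross y-line → (4,2), t=0.7852
    cross x-line → (3,2), t=0.8600
    cross y-line → (3,1), t=1.9399
    cross x-line → (2,1), t=2.8600
    cross y-line → (2,0), t=3.0946 (wall)
  → r_3 = 3.0946

ranges = [0.4965, 0.4452, 3.0946]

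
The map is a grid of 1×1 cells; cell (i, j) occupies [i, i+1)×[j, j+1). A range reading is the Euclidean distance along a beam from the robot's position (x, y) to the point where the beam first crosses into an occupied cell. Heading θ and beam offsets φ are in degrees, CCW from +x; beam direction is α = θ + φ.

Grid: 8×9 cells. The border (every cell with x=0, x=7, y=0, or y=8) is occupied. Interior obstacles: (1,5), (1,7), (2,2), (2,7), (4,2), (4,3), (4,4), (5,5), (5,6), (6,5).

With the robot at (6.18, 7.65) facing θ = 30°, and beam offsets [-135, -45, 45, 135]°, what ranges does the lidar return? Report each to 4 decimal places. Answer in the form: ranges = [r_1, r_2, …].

beam 1: φ=-135°, α=255°
  d=(-0.2588,-0.9659)  start (6,7)  tX=0.6955 tY=0.6729  stride 1/|dx|=3.8637 1/|dy|=1.0353
    cross y-line → (6,6), t=0.6729
    cross x-line → (5,6), t=0.6955 (wall)
  → r_1 = 0.6955
beam 2: φ=-45°, α=345°
  d=(0.9659,-0.2588)  start (6,7)  tX=0.8489 tY=2.5114  stride 1/|dx|=1.0353 1/|dy|=3.8637
    cross x-line → (7,7), t=0.8489 (wall)
  → r_2 = 0.8489
beam 3: φ=45°, α=75°
  d=(0.2588,0.9659)  start (6,7)  tX=3.1682 tY=0.3623  stride 1/|dx|=3.8637 1/|dy|=1.0353
    cross y-line → (6,8), t=0.3623 (wall)
  → r_3 = 0.3623
beam 4: φ=135°, α=165°
  d=(-0.9659,0.2588)  start (6,7)  tX=0.1863 tY=1.3523  stride 1/|dx|=1.0353 1/|dy|=3.8637
    cross x-line → (5,7), t=0.1863
    cross x-line → (4,7), t=1.2216
    cross y-line → (4,8), t=1.3523 (wall)
  → r_4 = 1.3523

ranges = [0.6955, 0.8489, 0.3623, 1.3523]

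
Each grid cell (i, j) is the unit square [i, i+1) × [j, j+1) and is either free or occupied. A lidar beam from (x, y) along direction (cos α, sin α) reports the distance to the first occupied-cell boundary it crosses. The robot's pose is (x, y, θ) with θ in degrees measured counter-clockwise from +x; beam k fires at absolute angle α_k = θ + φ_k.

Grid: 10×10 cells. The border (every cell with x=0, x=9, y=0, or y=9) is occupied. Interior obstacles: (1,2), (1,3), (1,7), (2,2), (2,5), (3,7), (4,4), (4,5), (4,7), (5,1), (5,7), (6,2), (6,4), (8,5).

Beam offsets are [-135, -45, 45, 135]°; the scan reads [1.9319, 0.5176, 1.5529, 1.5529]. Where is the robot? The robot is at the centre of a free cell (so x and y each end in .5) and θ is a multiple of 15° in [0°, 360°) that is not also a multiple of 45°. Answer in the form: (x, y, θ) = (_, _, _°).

(x, y, θ) = (7.5, 2.5, 240°)

The pose lattice has 50·16 = 800 candidates. Test each by forward raycasting.
  (3.5, 5.5, 240°): beam 1 = 1.5529 ≠ 1.9319 ✗
  (2.5, 6.5, 165°): beam 1 = 1.0000 ≠ 1.9319 ✗
  (8.5, 3.5, 210°): beam 1 = 1.5529 ≠ 1.9319 ✗
  (8.5, 8.5, 15°): beam 1 = 4.0415 ≠ 1.9319 ✗
  …
  (7.5, 2.5, 240°): r_1=1.9319, r_2=0.5176, r_3=1.5529, r_4=1.5529 — all match ✓
No second candidate reproduces the full scan.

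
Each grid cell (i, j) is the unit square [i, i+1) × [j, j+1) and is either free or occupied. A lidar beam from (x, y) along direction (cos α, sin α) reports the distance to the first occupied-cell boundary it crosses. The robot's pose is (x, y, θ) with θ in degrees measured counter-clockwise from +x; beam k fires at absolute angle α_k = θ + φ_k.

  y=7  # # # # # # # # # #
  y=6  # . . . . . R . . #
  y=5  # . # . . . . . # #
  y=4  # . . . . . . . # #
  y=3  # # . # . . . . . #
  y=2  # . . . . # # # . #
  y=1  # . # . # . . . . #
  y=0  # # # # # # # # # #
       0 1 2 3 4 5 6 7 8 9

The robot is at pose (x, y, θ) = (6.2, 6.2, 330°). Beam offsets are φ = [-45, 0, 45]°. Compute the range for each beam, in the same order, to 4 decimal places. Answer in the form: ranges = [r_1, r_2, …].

ranges = [3.3129, 2.0785, 2.8988]

beam 1: φ=-45°, α=285°
  direction (0.2588, -0.9659); cell (6,6); t to first gridline: x 3.0910, y 0.2071 (then +3.8637 / +1.0353)
    (6,5) via y @ 0.2071
    (6,4) via y @ 1.2423
    (6,3) via y @ 2.2776
    (7,3) via x @ 3.0910
    (7,2) via y @ 3.3129  # hit
  → r_1 = 3.3129
beam 2: φ=0°, α=330°
  direction (0.8660, -0.5000); cell (6,6); t to first gridline: x 0.9238, y 0.4000 (then +1.1547 / +2.0000)
    (6,5) via y @ 0.4000
    (7,5) via x @ 0.9238
    (8,5) via x @ 2.0785  # hit
  → r_2 = 2.0785
beam 3: φ=45°, α=15°
  direction (0.9659, 0.2588); cell (6,6); t to first gridline: x 0.8282, y 3.0910 (then +1.0353 / +3.8637)
    (7,6) via x @ 0.8282
    (8,6) via x @ 1.8635
    (9,6) via x @ 2.8988  # hit
  → r_3 = 2.8988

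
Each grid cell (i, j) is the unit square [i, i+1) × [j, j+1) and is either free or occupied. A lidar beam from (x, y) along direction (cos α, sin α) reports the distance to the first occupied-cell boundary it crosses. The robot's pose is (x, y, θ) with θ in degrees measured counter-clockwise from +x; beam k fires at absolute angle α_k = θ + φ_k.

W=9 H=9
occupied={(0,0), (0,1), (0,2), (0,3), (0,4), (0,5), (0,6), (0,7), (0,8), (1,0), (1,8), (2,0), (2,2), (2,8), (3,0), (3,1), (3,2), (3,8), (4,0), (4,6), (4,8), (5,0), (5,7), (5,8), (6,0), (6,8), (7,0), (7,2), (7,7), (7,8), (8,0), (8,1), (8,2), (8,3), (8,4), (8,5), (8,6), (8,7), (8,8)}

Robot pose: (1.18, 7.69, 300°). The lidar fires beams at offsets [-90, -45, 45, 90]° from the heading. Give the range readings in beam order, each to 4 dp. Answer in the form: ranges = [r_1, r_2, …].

beam 1: φ=-90°, α=210°
  dir = (cos 210°, sin 210°) = (-0.8660, -0.5000); from cell (1,7)
  next x-line at t=0.2078, next y-line at t=1.3800; Δt_x=1.1547, Δt_y=2.0000
    x: enter (0,7) at t=0.2078 ← occupied
  → r_1 = 0.2078
beam 2: φ=-45°, α=255°
  dir = (cos 255°, sin 255°) = (-0.2588, -0.9659); from cell (1,7)
  next x-line at t=0.6955, next y-line at t=0.7143; Δt_x=3.8637, Δt_y=1.0353
    x: enter (0,7) at t=0.6955 ← occupied
  → r_2 = 0.6955
beam 3: φ=45°, α=345°
  dir = (cos 345°, sin 345°) = (0.9659, -0.2588); from cell (1,7)
  next x-line at t=0.8489, next y-line at t=2.6660; Δt_x=1.0353, Δt_y=3.8637
    x: enter (2,7) at t=0.8489
    x: enter (3,7) at t=1.8842
    y: enter (3,6) at t=2.6660
    x: enter (4,6) at t=2.9195 ← occupied
  → r_3 = 2.9195
beam 4: φ=90°, α=30°
  dir = (cos 30°, sin 30°) = (0.8660, 0.5000); from cell (1,7)
  next x-line at t=0.9469, next y-line at t=0.6200; Δt_x=1.1547, Δt_y=2.0000
    y: enter (1,8) at t=0.6200 ← occupied
  → r_4 = 0.6200

ranges = [0.2078, 0.6955, 2.9195, 0.6200]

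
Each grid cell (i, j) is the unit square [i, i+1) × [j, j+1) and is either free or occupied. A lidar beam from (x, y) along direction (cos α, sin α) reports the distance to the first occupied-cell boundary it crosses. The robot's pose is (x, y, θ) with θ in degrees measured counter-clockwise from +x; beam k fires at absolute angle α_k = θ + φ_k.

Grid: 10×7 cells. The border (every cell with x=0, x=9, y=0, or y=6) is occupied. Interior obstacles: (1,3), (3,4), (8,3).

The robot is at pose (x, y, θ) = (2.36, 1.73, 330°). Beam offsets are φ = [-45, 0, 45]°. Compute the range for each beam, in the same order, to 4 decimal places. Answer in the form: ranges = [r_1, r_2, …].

ranges = [0.7558, 1.4600, 5.8390]

beam 1: φ=-45°, α=285°
  direction (0.2588, -0.9659); cell (2,1); t to first gridline: x 2.4728, y 0.7558 (then +3.8637 / +1.0353)
    (2,0) via y @ 0.7558  # hit
  → r_1 = 0.7558
beam 2: φ=0°, α=330°
  direction (0.8660, -0.5000); cell (2,1); t to first gridline: x 0.7390, y 1.4600 (then +1.1547 / +2.0000)
    (3,1) via x @ 0.7390
    (3,0) via y @ 1.4600  # hit
  → r_2 = 1.4600
beam 3: φ=45°, α=15°
  direction (0.9659, 0.2588); cell (2,1); t to first gridline: x 0.6626, y 1.0432 (then +1.0353 / +3.8637)
    (3,1) via x @ 0.6626
    (3,2) via y @ 1.0432
    (4,2) via x @ 1.6979
    (5,2) via x @ 2.7331
    (6,2) via x @ 3.7684
    (7,2) via x @ 4.8037
    (7,3) via y @ 4.9069
    (8,3) via x @ 5.8390  # hit
  → r_3 = 5.8390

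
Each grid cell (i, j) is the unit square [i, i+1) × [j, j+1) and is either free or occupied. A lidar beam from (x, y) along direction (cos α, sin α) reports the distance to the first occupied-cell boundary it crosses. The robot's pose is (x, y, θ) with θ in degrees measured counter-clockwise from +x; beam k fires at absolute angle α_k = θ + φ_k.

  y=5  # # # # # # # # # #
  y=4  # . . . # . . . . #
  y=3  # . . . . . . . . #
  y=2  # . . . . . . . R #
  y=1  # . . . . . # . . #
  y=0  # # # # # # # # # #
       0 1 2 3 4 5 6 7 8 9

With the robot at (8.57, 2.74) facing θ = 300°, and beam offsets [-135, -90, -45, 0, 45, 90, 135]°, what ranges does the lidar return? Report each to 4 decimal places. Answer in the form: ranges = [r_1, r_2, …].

ranges = [7.8370, 1.8129, 1.8014, 0.8600, 0.4452, 0.4965, 1.6614]

beam 1: φ=-135°, α=165°
  cosα=-0.9659 sinα=0.2588 | (8,2) | tMaxX 0.5901 tMaxY 1.0046 | tΔX 1.0353 tΔY 3.8637
    t=0.5901 [x] (7,2)
    t=1.0046 [y] (7,3)
    t=1.6254 [x] (6,3)
    t=2.6607 [x] (5,3)
    t=3.6959 [x] (4,3)
    t=4.7312 [x] (3,3)
    t=4.8683 [y] (3,4)
    t=5.7665 [x] (2,4)
    t=6.8018 [x] (1,4)
    t=7.8370 [x] (0,4) — stop
  → r_1 = 7.8370
beam 2: φ=-90°, α=210°
  cosα=-0.8660 sinα=-0.5000 | (8,2) | tMaxX 0.6582 tMaxY 1.4800 | tΔX 1.1547 tΔY 2.0000
    t=0.6582 [x] (7,2)
    t=1.4800 [y] (7,1)
    t=1.8129 [x] (6,1) — stop
  → r_2 = 1.8129
beam 3: φ=-45°, α=255°
  cosα=-0.2588 sinα=-0.9659 | (8,2) | tMaxX 2.2023 tMaxY 0.7661 | tΔX 3.8637 tΔY 1.0353
    t=0.7661 [y] (8,1)
    t=1.8014 [y] (8,0) — stop
  → r_3 = 1.8014
beam 4: φ=0°, α=300°
  cosα=0.5000 sinα=-0.8660 | (8,2) | tMaxX 0.8600 tMaxY 0.8545 | tΔX 2.0000 tΔY 1.1547
    t=0.8545 [y] (8,1)
    t=0.8600 [x] (9,1) — stop
  → r_4 = 0.8600
beam 5: φ=45°, α=345°
  cosα=0.9659 sinα=-0.2588 | (8,2) | tMaxX 0.4452 tMaxY 2.8591 | tΔX 1.0353 tΔY 3.8637
    t=0.4452 [x] (9,2) — stop
  → r_5 = 0.4452
beam 6: φ=90°, α=30°
  cosα=0.8660 sinα=0.5000 | (8,2) | tMaxX 0.4965 tMaxY 0.5200 | tΔX 1.1547 tΔY 2.0000
    t=0.4965 [x] (9,2) — stop
  → r_6 = 0.4965
beam 7: φ=135°, α=75°
  cosα=0.2588 sinα=0.9659 | (8,2) | tMaxX 1.6614 tMaxY 0.2692 | tΔX 3.8637 tΔY 1.0353
    t=0.2692 [y] (8,3)
    t=1.3044 [y] (8,4)
    t=1.6614 [x] (9,4) — stop
  → r_7 = 1.6614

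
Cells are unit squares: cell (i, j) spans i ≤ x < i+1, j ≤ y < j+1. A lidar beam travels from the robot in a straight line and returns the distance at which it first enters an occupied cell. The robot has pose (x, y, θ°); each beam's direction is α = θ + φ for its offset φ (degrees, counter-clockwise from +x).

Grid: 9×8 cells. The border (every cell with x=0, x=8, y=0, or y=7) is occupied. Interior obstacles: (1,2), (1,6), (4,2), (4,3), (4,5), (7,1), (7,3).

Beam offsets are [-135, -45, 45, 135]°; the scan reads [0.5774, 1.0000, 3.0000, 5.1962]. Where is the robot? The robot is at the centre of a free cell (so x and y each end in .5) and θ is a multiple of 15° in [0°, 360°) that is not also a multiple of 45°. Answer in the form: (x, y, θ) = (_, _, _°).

Enumerate (i+0.5, j+0.5, θ) over the 35 free cells and 16 admissible headings. For each, cast all 4 beams and compare to the given ranges.
  (2.5, 2.5, 15°): beam 1 = 1.7321 ≠ 0.5774 ✗
  (7.5, 5.5, 210°): beam 1 = 1.5529 ≠ 0.5774 ✗
  (2.5, 6.5, 330°): beam 1 = 0.5176 ≠ 0.5774 ✗
  (5.5, 3.5, 240°): beam 1 = 1.9319 ≠ 0.5774 ✗
  (6.5, 5.5, 345°): beam 1 = 5.1962 ≠ 0.5774 ✗
  …
  (7.5, 5.5, 105°): r_1=0.5774, r_2=1.0000, r_3=3.0000, r_4=5.1962 — all match ✓
Only this pose fits every beam.

(x, y, θ) = (7.5, 5.5, 105°)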